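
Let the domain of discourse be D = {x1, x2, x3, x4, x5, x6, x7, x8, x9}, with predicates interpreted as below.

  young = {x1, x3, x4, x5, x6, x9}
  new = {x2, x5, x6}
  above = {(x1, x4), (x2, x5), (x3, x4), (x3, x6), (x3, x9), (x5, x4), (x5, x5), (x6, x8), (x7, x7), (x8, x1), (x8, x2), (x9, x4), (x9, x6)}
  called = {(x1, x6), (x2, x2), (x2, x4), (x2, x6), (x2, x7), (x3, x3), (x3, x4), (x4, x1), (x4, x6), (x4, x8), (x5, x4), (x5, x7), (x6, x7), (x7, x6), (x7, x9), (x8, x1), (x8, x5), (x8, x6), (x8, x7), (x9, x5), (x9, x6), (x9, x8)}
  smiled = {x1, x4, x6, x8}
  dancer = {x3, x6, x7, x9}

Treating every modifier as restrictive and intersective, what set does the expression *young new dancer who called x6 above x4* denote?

⟦who called x6⟧ = {x : ⟨x, x6⟩ ∈ ⟦called⟧} = {x1, x2, x4, x7, x8, x9}
⟦above x4⟧ = {x : ⟨x, x4⟩ ∈ ⟦above⟧} = {x1, x3, x5, x9}
⟦dancer⟧ = {x3, x6, x7, x9}
… ∩ ⟦who called x6⟧ = {x3, x6, x7, x9} ∩ {x1, x2, x4, x7, x8, x9} = {x7, x9}
… ∩ ⟦above x4⟧ = {x7, x9} ∩ {x1, x3, x5, x9} = {x9}
… ∩ ⟦young⟧ = {x9} ∩ {x1, x3, x4, x5, x6, x9} = {x9}
… ∩ ⟦new⟧ = {x9} ∩ {x2, x5, x6} = ∅
So ⟦young new dancer who called x6 above x4⟧ = ∅.

∅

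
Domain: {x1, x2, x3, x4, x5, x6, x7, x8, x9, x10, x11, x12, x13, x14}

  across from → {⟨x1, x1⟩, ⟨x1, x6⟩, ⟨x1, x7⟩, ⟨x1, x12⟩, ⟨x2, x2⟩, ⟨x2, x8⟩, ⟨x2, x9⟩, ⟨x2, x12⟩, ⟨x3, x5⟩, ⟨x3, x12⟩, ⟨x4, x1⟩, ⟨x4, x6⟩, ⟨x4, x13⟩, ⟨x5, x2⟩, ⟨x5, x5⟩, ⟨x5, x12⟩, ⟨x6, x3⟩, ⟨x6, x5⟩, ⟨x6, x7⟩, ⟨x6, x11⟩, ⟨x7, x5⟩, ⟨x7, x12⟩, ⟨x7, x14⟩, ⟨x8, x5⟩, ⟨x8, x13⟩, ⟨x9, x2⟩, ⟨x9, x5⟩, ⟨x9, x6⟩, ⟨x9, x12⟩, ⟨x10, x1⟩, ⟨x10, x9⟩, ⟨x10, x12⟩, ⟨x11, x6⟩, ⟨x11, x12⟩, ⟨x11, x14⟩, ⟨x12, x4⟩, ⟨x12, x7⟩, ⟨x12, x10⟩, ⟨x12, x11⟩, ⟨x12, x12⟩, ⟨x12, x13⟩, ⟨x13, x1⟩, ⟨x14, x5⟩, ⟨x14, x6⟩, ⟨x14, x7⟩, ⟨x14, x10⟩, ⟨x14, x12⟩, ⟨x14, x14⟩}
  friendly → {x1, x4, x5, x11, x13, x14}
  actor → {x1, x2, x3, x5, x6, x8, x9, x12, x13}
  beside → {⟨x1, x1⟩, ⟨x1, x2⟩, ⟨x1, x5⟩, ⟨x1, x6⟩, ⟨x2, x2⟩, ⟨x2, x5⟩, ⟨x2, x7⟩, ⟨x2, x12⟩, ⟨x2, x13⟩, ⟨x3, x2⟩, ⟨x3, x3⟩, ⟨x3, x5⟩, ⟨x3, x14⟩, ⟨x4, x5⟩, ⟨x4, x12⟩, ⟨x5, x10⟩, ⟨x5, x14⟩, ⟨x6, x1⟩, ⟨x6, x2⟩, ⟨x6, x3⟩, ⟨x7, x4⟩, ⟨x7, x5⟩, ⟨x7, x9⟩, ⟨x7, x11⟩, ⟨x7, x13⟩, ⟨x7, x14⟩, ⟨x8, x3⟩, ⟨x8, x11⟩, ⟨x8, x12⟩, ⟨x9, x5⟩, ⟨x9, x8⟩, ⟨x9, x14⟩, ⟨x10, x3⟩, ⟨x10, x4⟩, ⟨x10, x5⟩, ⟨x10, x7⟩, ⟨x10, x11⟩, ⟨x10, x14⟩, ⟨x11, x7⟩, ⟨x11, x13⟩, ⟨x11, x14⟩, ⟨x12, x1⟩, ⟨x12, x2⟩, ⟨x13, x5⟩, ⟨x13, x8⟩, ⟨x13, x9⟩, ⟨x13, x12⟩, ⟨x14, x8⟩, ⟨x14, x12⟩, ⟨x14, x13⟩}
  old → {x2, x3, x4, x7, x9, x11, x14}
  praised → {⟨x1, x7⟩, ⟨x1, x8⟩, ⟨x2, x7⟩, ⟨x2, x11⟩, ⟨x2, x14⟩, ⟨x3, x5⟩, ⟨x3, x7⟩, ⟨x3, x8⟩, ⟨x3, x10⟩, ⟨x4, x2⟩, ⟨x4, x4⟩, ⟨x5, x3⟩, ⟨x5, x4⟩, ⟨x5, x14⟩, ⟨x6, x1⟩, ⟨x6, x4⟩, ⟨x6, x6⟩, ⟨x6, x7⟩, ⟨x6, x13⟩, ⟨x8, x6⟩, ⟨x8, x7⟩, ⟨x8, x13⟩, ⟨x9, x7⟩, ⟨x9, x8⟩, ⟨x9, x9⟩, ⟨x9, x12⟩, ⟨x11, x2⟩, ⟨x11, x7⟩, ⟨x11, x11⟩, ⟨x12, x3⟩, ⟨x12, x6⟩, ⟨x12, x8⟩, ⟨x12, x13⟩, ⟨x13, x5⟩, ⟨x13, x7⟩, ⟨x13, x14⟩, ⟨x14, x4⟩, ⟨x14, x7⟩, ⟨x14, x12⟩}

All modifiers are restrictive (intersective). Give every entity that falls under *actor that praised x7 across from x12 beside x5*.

{x1, x2, x3, x9}

⟦that praised x7⟧ = {x : ⟨x, x7⟩ ∈ ⟦praised⟧} = {x1, x2, x3, x6, x8, x9, x11, x13, x14}
⟦across from x12⟧ = {x : ⟨x, x12⟩ ∈ ⟦across from⟧} = {x1, x2, x3, x5, x7, x9, x10, x11, x12, x14}
⟦beside x5⟧ = {x : ⟨x, x5⟩ ∈ ⟦beside⟧} = {x1, x2, x3, x4, x7, x9, x10, x13}
⟦actor⟧ = {x1, x2, x3, x5, x6, x8, x9, x12, x13}
… ∩ ⟦that praised x7⟧ = {x1, x2, x3, x5, x6, x8, x9, x12, x13} ∩ {x1, x2, x3, x6, x8, x9, x11, x13, x14} = {x1, x2, x3, x6, x8, x9, x13}
… ∩ ⟦across from x12⟧ = {x1, x2, x3, x6, x8, x9, x13} ∩ {x1, x2, x3, x5, x7, x9, x10, x11, x12, x14} = {x1, x2, x3, x9}
… ∩ ⟦beside x5⟧ = {x1, x2, x3, x9} ∩ {x1, x2, x3, x4, x7, x9, x10, x13} = {x1, x2, x3, x9}
So ⟦actor that praised x7 across from x12 beside x5⟧ = {x1, x2, x3, x9}.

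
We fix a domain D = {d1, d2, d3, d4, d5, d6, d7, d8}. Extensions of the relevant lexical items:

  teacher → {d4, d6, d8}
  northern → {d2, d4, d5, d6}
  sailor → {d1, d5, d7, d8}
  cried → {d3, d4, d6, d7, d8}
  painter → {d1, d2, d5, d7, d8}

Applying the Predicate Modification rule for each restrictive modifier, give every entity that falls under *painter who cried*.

⟦who cried⟧ = ⟦cried⟧ = {d3, d4, d6, d7, d8}
⟦painter⟧ = {d1, d2, d5, d7, d8}
… ∩ ⟦who cried⟧ = {d1, d2, d5, d7, d8} ∩ {d3, d4, d6, d7, d8} = {d7, d8}
So ⟦painter who cried⟧ = {d7, d8}.

{d7, d8}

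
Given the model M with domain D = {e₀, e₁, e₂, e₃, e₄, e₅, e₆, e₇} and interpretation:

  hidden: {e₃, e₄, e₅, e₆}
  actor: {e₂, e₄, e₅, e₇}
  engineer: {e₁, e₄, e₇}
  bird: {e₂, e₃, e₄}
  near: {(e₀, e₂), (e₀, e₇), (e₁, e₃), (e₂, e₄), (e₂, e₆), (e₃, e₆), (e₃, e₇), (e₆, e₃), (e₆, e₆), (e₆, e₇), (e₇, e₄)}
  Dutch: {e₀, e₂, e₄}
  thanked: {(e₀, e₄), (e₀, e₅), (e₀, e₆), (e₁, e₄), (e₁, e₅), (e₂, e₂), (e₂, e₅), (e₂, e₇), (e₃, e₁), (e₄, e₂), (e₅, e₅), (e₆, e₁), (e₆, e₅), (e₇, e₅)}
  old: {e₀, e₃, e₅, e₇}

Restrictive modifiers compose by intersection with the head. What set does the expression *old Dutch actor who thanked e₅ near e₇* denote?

{ }

⟦who thanked e₅⟧ = {x : ⟨x, e₅⟩ ∈ ⟦thanked⟧} = {e₀, e₁, e₂, e₅, e₆, e₇}
⟦near e₇⟧ = {x : ⟨x, e₇⟩ ∈ ⟦near⟧} = {e₀, e₃, e₆}
⟦actor⟧ = {e₂, e₄, e₅, e₇}
… ∩ ⟦who thanked e₅⟧ = {e₂, e₄, e₅, e₇} ∩ {e₀, e₁, e₂, e₅, e₆, e₇} = {e₂, e₅, e₇}
… ∩ ⟦near e₇⟧ = {e₂, e₅, e₇} ∩ {e₀, e₃, e₆} = ∅
… ∩ ⟦old⟧ = ∅ ∩ {e₀, e₃, e₅, e₇} = ∅
… ∩ ⟦Dutch⟧ = ∅ ∩ {e₀, e₂, e₄} = ∅
So ⟦old Dutch actor who thanked e₅ near e₇⟧ = { }.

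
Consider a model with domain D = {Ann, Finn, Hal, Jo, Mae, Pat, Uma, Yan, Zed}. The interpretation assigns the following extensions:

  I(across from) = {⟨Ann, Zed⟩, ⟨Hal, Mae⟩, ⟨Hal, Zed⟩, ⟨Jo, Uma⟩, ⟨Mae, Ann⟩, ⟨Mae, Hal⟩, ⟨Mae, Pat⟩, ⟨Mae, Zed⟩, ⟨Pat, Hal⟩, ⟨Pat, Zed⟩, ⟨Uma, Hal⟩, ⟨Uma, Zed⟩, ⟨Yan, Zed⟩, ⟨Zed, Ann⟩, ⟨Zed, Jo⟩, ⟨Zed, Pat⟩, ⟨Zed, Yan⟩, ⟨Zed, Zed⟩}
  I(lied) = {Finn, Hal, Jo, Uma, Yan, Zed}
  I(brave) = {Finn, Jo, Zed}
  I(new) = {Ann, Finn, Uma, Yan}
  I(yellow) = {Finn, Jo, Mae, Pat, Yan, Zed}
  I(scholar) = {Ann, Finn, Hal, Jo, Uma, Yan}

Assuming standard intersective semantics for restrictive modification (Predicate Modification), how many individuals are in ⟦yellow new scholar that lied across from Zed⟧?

1

⟦that lied⟧ = ⟦lied⟧ = {Finn, Hal, Jo, Uma, Yan, Zed}
⟦across from Zed⟧ = {x : ⟨x, Zed⟩ ∈ ⟦across from⟧} = {Ann, Hal, Mae, Pat, Uma, Yan, Zed}
⟦scholar⟧ = {Ann, Finn, Hal, Jo, Uma, Yan}
… ∩ ⟦that lied⟧ = {Ann, Finn, Hal, Jo, Uma, Yan} ∩ {Finn, Hal, Jo, Uma, Yan, Zed} = {Finn, Hal, Jo, Uma, Yan}
… ∩ ⟦across from Zed⟧ = {Finn, Hal, Jo, Uma, Yan} ∩ {Ann, Hal, Mae, Pat, Uma, Yan, Zed} = {Hal, Uma, Yan}
… ∩ ⟦yellow⟧ = {Hal, Uma, Yan} ∩ {Finn, Jo, Mae, Pat, Yan, Zed} = {Yan}
… ∩ ⟦new⟧ = {Yan} ∩ {Ann, Finn, Uma, Yan} = {Yan}
⟦yellow new scholar that lied across from Zed⟧ = {Yan}, so the cardinality is 1.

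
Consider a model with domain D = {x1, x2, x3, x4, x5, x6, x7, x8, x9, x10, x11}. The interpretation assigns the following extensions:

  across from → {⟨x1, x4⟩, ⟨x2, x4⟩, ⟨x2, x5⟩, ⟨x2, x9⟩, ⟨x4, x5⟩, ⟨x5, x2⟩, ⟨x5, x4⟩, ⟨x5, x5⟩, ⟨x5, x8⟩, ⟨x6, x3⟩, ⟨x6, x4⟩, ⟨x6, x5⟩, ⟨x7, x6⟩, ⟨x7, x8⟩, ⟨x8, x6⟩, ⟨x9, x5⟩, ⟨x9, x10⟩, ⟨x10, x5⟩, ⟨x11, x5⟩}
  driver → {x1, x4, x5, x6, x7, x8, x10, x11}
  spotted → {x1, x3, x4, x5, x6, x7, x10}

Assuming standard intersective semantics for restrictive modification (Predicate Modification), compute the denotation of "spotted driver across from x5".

{x4, x5, x6, x10}

⟦across from x5⟧ = {x : ⟨x, x5⟩ ∈ ⟦across from⟧} = {x2, x4, x5, x6, x9, x10, x11}
⟦driver⟧ = {x1, x4, x5, x6, x7, x8, x10, x11}
… ∩ ⟦across from x5⟧ = {x1, x4, x5, x6, x7, x8, x10, x11} ∩ {x2, x4, x5, x6, x9, x10, x11} = {x4, x5, x6, x10, x11}
… ∩ ⟦spotted⟧ = {x4, x5, x6, x10, x11} ∩ {x1, x3, x4, x5, x6, x7, x10} = {x4, x5, x6, x10}
So ⟦spotted driver across from x5⟧ = {x4, x5, x6, x10}.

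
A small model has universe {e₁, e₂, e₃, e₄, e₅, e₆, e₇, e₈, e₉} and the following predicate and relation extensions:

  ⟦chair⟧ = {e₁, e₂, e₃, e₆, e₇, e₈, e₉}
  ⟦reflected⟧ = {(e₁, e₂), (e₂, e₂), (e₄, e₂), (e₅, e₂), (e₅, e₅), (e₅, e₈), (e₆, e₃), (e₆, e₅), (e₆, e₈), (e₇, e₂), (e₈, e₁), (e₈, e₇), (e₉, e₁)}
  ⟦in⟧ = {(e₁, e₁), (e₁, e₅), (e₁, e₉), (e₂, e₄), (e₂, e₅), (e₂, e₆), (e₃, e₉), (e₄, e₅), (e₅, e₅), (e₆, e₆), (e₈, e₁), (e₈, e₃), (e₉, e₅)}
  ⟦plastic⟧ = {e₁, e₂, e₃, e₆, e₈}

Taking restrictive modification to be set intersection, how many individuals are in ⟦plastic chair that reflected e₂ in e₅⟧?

⟦that reflected e₂⟧ = {x : ⟨x, e₂⟩ ∈ ⟦reflected⟧} = {e₁, e₂, e₄, e₅, e₇}
⟦in e₅⟧ = {x : ⟨x, e₅⟩ ∈ ⟦in⟧} = {e₁, e₂, e₄, e₅, e₉}
⟦chair⟧ = {e₁, e₂, e₃, e₆, e₇, e₈, e₉}
… ∩ ⟦that reflected e₂⟧ = {e₁, e₂, e₃, e₆, e₇, e₈, e₉} ∩ {e₁, e₂, e₄, e₅, e₇} = {e₁, e₂, e₇}
… ∩ ⟦in e₅⟧ = {e₁, e₂, e₇} ∩ {e₁, e₂, e₄, e₅, e₉} = {e₁, e₂}
… ∩ ⟦plastic⟧ = {e₁, e₂} ∩ {e₁, e₂, e₃, e₆, e₈} = {e₁, e₂}
⟦plastic chair that reflected e₂ in e₅⟧ = {e₁, e₂}, so the cardinality is 2.

2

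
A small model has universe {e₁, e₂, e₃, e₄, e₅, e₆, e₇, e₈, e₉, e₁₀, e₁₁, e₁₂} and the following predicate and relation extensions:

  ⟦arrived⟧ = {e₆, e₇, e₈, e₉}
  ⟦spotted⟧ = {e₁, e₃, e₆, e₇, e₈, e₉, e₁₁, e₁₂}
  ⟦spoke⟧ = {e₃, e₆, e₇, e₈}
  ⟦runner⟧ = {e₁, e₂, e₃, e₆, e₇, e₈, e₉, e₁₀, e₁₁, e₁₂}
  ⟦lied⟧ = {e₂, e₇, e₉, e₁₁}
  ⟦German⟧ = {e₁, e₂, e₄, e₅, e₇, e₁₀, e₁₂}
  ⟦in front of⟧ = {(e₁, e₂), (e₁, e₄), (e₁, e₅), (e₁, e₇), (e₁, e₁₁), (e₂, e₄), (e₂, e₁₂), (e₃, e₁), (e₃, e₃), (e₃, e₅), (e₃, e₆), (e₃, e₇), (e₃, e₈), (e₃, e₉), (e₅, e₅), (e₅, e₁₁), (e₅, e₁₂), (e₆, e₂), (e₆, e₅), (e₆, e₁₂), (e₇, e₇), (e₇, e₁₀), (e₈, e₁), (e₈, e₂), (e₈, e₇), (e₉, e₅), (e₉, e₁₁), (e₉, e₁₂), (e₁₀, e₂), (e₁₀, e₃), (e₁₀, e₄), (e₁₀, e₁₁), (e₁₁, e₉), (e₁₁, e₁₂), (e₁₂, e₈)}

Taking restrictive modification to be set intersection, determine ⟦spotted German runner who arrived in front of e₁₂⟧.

⟦who arrived⟧ = ⟦arrived⟧ = {e₆, e₇, e₈, e₉}
⟦in front of e₁₂⟧ = {x : ⟨x, e₁₂⟩ ∈ ⟦in front of⟧} = {e₂, e₅, e₆, e₉, e₁₁}
⟦runner⟧ = {e₁, e₂, e₃, e₆, e₇, e₈, e₉, e₁₀, e₁₁, e₁₂}
… ∩ ⟦who arrived⟧ = {e₁, e₂, e₃, e₆, e₇, e₈, e₉, e₁₀, e₁₁, e₁₂} ∩ {e₆, e₇, e₈, e₉} = {e₆, e₇, e₈, e₉}
… ∩ ⟦in front of e₁₂⟧ = {e₆, e₇, e₈, e₉} ∩ {e₂, e₅, e₆, e₉, e₁₁} = {e₆, e₉}
… ∩ ⟦spotted⟧ = {e₆, e₉} ∩ {e₁, e₃, e₆, e₇, e₈, e₉, e₁₁, e₁₂} = {e₆, e₉}
… ∩ ⟦German⟧ = {e₆, e₉} ∩ {e₁, e₂, e₄, e₅, e₇, e₁₀, e₁₂} = ∅
So ⟦spotted German runner who arrived in front of e₁₂⟧ = { }.

{ }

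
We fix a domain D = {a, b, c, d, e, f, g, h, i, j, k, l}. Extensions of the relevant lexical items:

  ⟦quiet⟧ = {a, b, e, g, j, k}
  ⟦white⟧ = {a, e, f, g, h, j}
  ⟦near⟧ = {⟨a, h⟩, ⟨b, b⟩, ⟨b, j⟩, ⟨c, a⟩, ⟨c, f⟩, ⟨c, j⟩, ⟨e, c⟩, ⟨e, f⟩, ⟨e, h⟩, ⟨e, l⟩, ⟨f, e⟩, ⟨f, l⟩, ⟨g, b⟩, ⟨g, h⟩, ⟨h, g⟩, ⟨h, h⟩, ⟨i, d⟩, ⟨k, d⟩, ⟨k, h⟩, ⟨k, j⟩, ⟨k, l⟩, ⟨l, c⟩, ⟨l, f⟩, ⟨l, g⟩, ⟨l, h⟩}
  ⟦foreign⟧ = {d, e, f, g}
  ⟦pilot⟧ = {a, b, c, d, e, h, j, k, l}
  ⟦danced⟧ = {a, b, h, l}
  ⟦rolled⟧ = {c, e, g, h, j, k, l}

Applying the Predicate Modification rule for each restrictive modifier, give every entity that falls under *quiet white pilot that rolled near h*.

{e}

⟦that rolled⟧ = ⟦rolled⟧ = {c, e, g, h, j, k, l}
⟦near h⟧ = {x : ⟨x, h⟩ ∈ ⟦near⟧} = {a, e, g, h, k, l}
⟦pilot⟧ = {a, b, c, d, e, h, j, k, l}
… ∩ ⟦that rolled⟧ = {a, b, c, d, e, h, j, k, l} ∩ {c, e, g, h, j, k, l} = {c, e, h, j, k, l}
… ∩ ⟦near h⟧ = {c, e, h, j, k, l} ∩ {a, e, g, h, k, l} = {e, h, k, l}
… ∩ ⟦quiet⟧ = {e, h, k, l} ∩ {a, b, e, g, j, k} = {e, k}
… ∩ ⟦white⟧ = {e, k} ∩ {a, e, f, g, h, j} = {e}
So ⟦quiet white pilot that rolled near h⟧ = {e}.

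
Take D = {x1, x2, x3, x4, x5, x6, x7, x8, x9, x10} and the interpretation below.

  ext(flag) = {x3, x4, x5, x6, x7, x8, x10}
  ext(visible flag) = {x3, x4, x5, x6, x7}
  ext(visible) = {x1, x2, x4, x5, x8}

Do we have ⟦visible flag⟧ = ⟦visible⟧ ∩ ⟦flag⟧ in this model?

no

⟦visible⟧ ∩ ⟦flag⟧ = {x1, x2, x4, x5, x8} ∩ {x3, x4, x5, x6, x7, x8, x10} = {x4, x5, x8}
Observed ⟦visible flag⟧ = {x3, x4, x5, x6, x7}.
These differ, so the modifier is not intersective in this model.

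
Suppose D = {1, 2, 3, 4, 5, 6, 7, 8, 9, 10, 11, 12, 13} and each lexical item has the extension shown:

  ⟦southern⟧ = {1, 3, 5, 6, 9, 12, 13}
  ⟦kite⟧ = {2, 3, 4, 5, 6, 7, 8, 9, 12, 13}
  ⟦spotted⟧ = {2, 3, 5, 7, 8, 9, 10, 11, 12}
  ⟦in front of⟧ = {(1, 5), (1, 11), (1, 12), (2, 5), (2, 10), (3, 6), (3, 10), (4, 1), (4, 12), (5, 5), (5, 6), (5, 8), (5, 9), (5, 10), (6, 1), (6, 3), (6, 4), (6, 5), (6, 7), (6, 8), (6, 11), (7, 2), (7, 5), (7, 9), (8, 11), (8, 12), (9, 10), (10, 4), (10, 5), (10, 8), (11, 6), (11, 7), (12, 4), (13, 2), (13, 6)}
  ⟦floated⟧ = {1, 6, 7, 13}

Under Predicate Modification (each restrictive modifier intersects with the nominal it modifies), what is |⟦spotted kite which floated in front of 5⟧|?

1

⟦which floated⟧ = ⟦floated⟧ = {1, 6, 7, 13}
⟦in front of 5⟧ = {x : ⟨x, 5⟩ ∈ ⟦in front of⟧} = {1, 2, 5, 6, 7, 10}
⟦kite⟧ = {2, 3, 4, 5, 6, 7, 8, 9, 12, 13}
… ∩ ⟦which floated⟧ = {2, 3, 4, 5, 6, 7, 8, 9, 12, 13} ∩ {1, 6, 7, 13} = {6, 7, 13}
… ∩ ⟦in front of 5⟧ = {6, 7, 13} ∩ {1, 2, 5, 6, 7, 10} = {6, 7}
… ∩ ⟦spotted⟧ = {6, 7} ∩ {2, 3, 5, 7, 8, 9, 10, 11, 12} = {7}
⟦spotted kite which floated in front of 5⟧ = {7}, so the cardinality is 1.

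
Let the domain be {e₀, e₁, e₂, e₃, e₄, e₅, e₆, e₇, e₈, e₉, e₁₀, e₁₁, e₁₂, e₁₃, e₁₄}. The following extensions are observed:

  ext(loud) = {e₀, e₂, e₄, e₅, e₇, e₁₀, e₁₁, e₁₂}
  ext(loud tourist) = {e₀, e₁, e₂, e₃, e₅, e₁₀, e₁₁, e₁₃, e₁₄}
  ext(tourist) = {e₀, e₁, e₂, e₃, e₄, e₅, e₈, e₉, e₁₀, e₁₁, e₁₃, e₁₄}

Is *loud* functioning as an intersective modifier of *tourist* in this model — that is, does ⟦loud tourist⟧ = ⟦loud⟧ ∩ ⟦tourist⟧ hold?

⟦loud⟧ ∩ ⟦tourist⟧ = {e₀, e₂, e₄, e₅, e₇, e₁₀, e₁₁, e₁₂} ∩ {e₀, e₁, e₂, e₃, e₄, e₅, e₈, e₉, e₁₀, e₁₁, e₁₃, e₁₄} = {e₀, e₂, e₄, e₅, e₁₀, e₁₁}
Observed ⟦loud tourist⟧ = {e₀, e₁, e₂, e₃, e₅, e₁₀, e₁₁, e₁₃, e₁₄}.
These differ, so the modifier is not intersective in this model.

no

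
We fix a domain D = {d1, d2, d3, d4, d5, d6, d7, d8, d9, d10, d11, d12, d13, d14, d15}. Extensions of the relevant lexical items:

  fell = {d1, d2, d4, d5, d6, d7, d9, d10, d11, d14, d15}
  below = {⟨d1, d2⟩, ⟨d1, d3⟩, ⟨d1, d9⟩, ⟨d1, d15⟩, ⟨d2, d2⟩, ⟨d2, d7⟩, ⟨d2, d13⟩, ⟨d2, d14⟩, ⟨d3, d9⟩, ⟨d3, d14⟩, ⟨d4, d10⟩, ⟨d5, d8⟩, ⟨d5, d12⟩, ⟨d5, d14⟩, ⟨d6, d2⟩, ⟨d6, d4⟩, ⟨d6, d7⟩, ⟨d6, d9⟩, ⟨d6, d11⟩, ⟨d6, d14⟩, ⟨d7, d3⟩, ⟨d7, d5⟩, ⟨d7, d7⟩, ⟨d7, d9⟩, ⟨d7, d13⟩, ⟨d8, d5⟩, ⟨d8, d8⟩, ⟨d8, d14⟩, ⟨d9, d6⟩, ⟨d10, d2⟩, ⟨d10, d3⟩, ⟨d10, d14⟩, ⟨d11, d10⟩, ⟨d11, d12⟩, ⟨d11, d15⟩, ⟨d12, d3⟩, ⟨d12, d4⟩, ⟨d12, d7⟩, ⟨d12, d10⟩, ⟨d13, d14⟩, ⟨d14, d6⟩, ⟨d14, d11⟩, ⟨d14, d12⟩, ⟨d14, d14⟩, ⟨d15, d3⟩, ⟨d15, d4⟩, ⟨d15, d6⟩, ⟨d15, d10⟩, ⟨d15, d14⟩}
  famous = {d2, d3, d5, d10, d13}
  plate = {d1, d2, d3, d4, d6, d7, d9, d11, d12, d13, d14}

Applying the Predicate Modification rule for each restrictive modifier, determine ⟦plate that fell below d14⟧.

⟦that fell⟧ = ⟦fell⟧ = {d1, d2, d4, d5, d6, d7, d9, d10, d11, d14, d15}
⟦below d14⟧ = {x : ⟨x, d14⟩ ∈ ⟦below⟧} = {d2, d3, d5, d6, d8, d10, d13, d14, d15}
⟦plate⟧ = {d1, d2, d3, d4, d6, d7, d9, d11, d12, d13, d14}
… ∩ ⟦that fell⟧ = {d1, d2, d3, d4, d6, d7, d9, d11, d12, d13, d14} ∩ {d1, d2, d4, d5, d6, d7, d9, d10, d11, d14, d15} = {d1, d2, d4, d6, d7, d9, d11, d14}
… ∩ ⟦below d14⟧ = {d1, d2, d4, d6, d7, d9, d11, d14} ∩ {d2, d3, d5, d6, d8, d10, d13, d14, d15} = {d2, d6, d14}
So ⟦plate that fell below d14⟧ = {d2, d6, d14}.

{d2, d6, d14}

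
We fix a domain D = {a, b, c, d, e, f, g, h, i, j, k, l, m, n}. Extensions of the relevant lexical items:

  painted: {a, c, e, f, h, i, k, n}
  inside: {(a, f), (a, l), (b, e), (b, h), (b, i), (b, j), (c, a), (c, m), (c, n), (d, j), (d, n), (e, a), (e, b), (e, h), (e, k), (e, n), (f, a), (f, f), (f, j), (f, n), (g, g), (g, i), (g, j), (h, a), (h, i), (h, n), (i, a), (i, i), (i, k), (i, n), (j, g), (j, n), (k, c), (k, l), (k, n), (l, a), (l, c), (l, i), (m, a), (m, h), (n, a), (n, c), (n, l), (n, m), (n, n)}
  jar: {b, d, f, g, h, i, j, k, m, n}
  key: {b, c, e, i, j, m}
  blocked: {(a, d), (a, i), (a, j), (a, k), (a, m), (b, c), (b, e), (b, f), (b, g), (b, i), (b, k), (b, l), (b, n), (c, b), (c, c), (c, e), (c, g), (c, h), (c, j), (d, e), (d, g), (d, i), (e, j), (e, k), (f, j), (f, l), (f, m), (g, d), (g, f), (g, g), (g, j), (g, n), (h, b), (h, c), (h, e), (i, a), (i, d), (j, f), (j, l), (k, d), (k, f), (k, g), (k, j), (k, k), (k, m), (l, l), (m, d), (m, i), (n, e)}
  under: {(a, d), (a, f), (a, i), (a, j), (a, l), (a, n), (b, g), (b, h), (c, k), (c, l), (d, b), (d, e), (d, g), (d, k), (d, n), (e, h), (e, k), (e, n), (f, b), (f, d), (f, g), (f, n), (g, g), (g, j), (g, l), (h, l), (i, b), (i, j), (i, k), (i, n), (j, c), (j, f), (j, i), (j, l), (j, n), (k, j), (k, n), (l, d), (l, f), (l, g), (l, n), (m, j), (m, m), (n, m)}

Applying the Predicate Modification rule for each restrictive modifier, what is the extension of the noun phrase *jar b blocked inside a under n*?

⟦b blocked⟧ = {x : ⟨b, x⟩ ∈ ⟦blocked⟧} = {c, e, f, g, i, k, l, n}
⟦inside a⟧ = {x : ⟨x, a⟩ ∈ ⟦inside⟧} = {c, e, f, h, i, l, m, n}
⟦under n⟧ = {x : ⟨x, n⟩ ∈ ⟦under⟧} = {a, d, e, f, i, j, k, l}
⟦jar⟧ = {b, d, f, g, h, i, j, k, m, n}
… ∩ ⟦b blocked⟧ = {b, d, f, g, h, i, j, k, m, n} ∩ {c, e, f, g, i, k, l, n} = {f, g, i, k, n}
… ∩ ⟦inside a⟧ = {f, g, i, k, n} ∩ {c, e, f, h, i, l, m, n} = {f, i, n}
… ∩ ⟦under n⟧ = {f, i, n} ∩ {a, d, e, f, i, j, k, l} = {f, i}
So ⟦jar b blocked inside a under n⟧ = {f, i}.

{f, i}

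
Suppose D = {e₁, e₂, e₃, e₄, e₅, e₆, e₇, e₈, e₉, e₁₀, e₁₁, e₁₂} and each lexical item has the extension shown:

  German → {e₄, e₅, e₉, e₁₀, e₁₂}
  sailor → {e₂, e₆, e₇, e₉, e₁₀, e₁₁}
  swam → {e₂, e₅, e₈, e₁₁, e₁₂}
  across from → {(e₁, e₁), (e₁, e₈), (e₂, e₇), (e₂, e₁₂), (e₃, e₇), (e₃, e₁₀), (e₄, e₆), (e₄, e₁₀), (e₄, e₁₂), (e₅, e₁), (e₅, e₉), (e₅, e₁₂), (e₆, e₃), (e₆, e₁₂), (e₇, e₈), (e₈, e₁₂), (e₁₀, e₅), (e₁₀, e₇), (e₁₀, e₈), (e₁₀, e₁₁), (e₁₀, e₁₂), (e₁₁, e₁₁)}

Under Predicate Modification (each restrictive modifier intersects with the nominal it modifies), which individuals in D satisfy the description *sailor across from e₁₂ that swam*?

{e₂}

⟦across from e₁₂⟧ = {x : ⟨x, e₁₂⟩ ∈ ⟦across from⟧} = {e₂, e₄, e₅, e₆, e₈, e₁₀}
⟦that swam⟧ = ⟦swam⟧ = {e₂, e₅, e₈, e₁₁, e₁₂}
⟦sailor⟧ = {e₂, e₆, e₇, e₉, e₁₀, e₁₁}
… ∩ ⟦across from e₁₂⟧ = {e₂, e₆, e₇, e₉, e₁₀, e₁₁} ∩ {e₂, e₄, e₅, e₆, e₈, e₁₀} = {e₂, e₆, e₁₀}
… ∩ ⟦that swam⟧ = {e₂, e₆, e₁₀} ∩ {e₂, e₅, e₈, e₁₁, e₁₂} = {e₂}
So ⟦sailor across from e₁₂ that swam⟧ = {e₂}.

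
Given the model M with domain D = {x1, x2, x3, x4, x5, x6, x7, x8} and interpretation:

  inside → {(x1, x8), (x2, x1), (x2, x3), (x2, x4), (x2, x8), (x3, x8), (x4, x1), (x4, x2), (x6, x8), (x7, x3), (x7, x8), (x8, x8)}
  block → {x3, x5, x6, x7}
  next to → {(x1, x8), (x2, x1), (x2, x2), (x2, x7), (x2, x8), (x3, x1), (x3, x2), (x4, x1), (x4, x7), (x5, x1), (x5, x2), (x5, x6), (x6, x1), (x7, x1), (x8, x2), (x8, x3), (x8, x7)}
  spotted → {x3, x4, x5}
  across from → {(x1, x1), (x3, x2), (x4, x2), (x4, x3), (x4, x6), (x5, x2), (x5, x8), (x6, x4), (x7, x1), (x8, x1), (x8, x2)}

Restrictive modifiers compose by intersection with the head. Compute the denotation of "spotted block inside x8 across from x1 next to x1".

⟦inside x8⟧ = {x : ⟨x, x8⟩ ∈ ⟦inside⟧} = {x1, x2, x3, x6, x7, x8}
⟦across from x1⟧ = {x : ⟨x, x1⟩ ∈ ⟦across from⟧} = {x1, x7, x8}
⟦next to x1⟧ = {x : ⟨x, x1⟩ ∈ ⟦next to⟧} = {x2, x3, x4, x5, x6, x7}
⟦block⟧ = {x3, x5, x6, x7}
… ∩ ⟦inside x8⟧ = {x3, x5, x6, x7} ∩ {x1, x2, x3, x6, x7, x8} = {x3, x6, x7}
… ∩ ⟦across from x1⟧ = {x3, x6, x7} ∩ {x1, x7, x8} = {x7}
… ∩ ⟦next to x1⟧ = {x7} ∩ {x2, x3, x4, x5, x6, x7} = {x7}
… ∩ ⟦spotted⟧ = {x7} ∩ {x3, x4, x5} = ∅
So ⟦spotted block inside x8 across from x1 next to x1⟧ = { }.

{ }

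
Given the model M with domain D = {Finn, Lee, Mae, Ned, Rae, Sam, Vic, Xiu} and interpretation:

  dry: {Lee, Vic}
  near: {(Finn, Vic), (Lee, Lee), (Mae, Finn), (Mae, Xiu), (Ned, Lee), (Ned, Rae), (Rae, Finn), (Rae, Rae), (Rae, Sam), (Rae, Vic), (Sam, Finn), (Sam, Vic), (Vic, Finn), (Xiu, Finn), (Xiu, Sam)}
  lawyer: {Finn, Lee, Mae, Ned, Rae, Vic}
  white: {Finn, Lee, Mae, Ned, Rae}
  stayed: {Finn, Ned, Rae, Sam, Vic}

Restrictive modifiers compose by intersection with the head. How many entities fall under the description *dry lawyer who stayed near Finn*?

⟦who stayed⟧ = ⟦stayed⟧ = {Finn, Ned, Rae, Sam, Vic}
⟦near Finn⟧ = {x : ⟨x, Finn⟩ ∈ ⟦near⟧} = {Mae, Rae, Sam, Vic, Xiu}
⟦lawyer⟧ = {Finn, Lee, Mae, Ned, Rae, Vic}
… ∩ ⟦who stayed⟧ = {Finn, Lee, Mae, Ned, Rae, Vic} ∩ {Finn, Ned, Rae, Sam, Vic} = {Finn, Ned, Rae, Vic}
… ∩ ⟦near Finn⟧ = {Finn, Ned, Rae, Vic} ∩ {Mae, Rae, Sam, Vic, Xiu} = {Rae, Vic}
… ∩ ⟦dry⟧ = {Rae, Vic} ∩ {Lee, Vic} = {Vic}
⟦dry lawyer who stayed near Finn⟧ = {Vic}, so the cardinality is 1.

1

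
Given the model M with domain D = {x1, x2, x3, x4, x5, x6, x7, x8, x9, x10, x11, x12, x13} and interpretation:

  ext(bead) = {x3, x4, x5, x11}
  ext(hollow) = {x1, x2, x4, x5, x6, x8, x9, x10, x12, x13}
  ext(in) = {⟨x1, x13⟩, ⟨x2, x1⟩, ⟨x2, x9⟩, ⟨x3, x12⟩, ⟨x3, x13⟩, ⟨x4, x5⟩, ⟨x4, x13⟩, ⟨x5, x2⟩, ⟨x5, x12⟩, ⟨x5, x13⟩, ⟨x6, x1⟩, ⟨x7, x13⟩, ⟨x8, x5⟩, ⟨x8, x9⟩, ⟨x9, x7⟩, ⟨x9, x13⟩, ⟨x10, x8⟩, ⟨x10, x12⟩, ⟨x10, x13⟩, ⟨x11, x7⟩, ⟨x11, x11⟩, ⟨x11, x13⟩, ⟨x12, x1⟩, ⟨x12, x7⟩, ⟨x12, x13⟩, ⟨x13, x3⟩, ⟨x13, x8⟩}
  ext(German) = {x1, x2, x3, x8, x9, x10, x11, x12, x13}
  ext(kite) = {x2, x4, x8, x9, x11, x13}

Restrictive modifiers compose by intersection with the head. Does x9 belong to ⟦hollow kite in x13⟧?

⟦in x13⟧ = {x : ⟨x, x13⟩ ∈ ⟦in⟧} = {x1, x3, x4, x5, x7, x9, x10, x11, x12}
⟦kite⟧ = {x2, x4, x8, x9, x11, x13}
… ∩ ⟦in x13⟧ = {x2, x4, x8, x9, x11, x13} ∩ {x1, x3, x4, x5, x7, x9, x10, x11, x12} = {x4, x9, x11}
… ∩ ⟦hollow⟧ = {x4, x9, x11} ∩ {x1, x2, x4, x5, x6, x8, x9, x10, x12, x13} = {x4, x9}
⟦hollow kite in x13⟧ = {x4, x9}; x9 ∈ this set.

yes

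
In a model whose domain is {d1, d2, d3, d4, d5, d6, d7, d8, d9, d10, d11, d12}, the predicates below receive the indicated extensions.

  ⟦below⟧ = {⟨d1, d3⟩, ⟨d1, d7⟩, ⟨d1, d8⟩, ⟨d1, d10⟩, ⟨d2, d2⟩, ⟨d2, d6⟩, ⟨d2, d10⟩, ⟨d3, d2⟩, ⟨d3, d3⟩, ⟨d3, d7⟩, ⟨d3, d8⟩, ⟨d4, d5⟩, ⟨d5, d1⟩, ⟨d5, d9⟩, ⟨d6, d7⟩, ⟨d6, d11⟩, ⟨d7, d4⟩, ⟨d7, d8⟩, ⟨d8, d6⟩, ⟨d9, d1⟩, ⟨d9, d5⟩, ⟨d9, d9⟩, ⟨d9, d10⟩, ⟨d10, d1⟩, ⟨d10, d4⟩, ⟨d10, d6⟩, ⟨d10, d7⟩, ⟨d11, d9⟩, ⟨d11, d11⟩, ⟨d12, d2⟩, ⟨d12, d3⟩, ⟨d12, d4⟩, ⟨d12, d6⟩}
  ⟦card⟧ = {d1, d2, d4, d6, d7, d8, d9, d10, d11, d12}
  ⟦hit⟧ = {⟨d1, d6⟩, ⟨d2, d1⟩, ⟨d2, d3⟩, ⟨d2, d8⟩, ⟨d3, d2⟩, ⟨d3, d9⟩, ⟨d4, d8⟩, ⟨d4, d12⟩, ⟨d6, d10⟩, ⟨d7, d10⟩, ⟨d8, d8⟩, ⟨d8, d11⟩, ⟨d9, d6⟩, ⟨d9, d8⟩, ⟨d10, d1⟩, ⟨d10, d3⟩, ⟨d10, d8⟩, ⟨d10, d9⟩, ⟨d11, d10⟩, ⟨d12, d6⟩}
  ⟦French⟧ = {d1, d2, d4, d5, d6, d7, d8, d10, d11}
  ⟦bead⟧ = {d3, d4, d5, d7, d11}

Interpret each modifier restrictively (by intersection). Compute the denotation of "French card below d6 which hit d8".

{d2, d8, d10}

⟦below d6⟧ = {x : ⟨x, d6⟩ ∈ ⟦below⟧} = {d2, d8, d10, d12}
⟦which hit d8⟧ = {x : ⟨x, d8⟩ ∈ ⟦hit⟧} = {d2, d4, d8, d9, d10}
⟦card⟧ = {d1, d2, d4, d6, d7, d8, d9, d10, d11, d12}
… ∩ ⟦below d6⟧ = {d1, d2, d4, d6, d7, d8, d9, d10, d11, d12} ∩ {d2, d8, d10, d12} = {d2, d8, d10, d12}
… ∩ ⟦which hit d8⟧ = {d2, d8, d10, d12} ∩ {d2, d4, d8, d9, d10} = {d2, d8, d10}
… ∩ ⟦French⟧ = {d2, d8, d10} ∩ {d1, d2, d4, d5, d6, d7, d8, d10, d11} = {d2, d8, d10}
So ⟦French card below d6 which hit d8⟧ = {d2, d8, d10}.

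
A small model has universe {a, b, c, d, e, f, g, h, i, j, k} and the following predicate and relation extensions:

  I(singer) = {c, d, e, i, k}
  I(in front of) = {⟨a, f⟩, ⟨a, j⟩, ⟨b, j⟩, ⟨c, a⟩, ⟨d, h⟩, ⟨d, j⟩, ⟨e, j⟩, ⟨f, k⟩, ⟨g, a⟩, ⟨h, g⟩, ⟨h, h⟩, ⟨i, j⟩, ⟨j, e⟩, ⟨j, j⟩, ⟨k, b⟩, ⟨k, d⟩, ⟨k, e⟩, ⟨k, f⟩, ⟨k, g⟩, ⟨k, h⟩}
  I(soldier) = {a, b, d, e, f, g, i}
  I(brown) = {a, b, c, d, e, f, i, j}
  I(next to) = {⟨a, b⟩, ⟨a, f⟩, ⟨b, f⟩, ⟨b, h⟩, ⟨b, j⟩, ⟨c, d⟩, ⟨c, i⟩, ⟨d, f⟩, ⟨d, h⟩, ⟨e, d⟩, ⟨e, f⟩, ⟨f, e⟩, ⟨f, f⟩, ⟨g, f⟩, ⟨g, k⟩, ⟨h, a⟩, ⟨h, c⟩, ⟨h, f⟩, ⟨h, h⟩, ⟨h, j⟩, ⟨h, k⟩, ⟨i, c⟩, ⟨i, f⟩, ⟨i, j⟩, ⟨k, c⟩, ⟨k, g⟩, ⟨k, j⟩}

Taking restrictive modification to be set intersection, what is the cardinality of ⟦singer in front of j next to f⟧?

3

⟦in front of j⟧ = {x : ⟨x, j⟩ ∈ ⟦in front of⟧} = {a, b, d, e, i, j}
⟦next to f⟧ = {x : ⟨x, f⟩ ∈ ⟦next to⟧} = {a, b, d, e, f, g, h, i}
⟦singer⟧ = {c, d, e, i, k}
… ∩ ⟦in front of j⟧ = {c, d, e, i, k} ∩ {a, b, d, e, i, j} = {d, e, i}
… ∩ ⟦next to f⟧ = {d, e, i} ∩ {a, b, d, e, f, g, h, i} = {d, e, i}
⟦singer in front of j next to f⟧ = {d, e, i}, so the cardinality is 3.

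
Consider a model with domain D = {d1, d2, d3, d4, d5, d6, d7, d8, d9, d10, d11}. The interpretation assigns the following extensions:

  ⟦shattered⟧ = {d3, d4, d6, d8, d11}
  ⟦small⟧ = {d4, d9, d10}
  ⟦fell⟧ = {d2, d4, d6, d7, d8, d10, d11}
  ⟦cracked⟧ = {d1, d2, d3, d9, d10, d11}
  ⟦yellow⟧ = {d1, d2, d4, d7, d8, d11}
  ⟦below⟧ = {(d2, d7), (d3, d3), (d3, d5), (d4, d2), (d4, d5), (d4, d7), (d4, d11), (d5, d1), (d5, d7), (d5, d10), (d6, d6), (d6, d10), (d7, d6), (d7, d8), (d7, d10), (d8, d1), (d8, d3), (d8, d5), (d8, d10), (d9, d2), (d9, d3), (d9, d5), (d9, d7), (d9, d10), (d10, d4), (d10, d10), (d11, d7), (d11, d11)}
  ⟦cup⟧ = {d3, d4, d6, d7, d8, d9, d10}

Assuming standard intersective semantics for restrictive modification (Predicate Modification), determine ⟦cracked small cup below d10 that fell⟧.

⟦below d10⟧ = {x : ⟨x, d10⟩ ∈ ⟦below⟧} = {d5, d6, d7, d8, d9, d10}
⟦that fell⟧ = ⟦fell⟧ = {d2, d4, d6, d7, d8, d10, d11}
⟦cup⟧ = {d3, d4, d6, d7, d8, d9, d10}
… ∩ ⟦below d10⟧ = {d3, d4, d6, d7, d8, d9, d10} ∩ {d5, d6, d7, d8, d9, d10} = {d6, d7, d8, d9, d10}
… ∩ ⟦that fell⟧ = {d6, d7, d8, d9, d10} ∩ {d2, d4, d6, d7, d8, d10, d11} = {d6, d7, d8, d10}
… ∩ ⟦cracked⟧ = {d6, d7, d8, d10} ∩ {d1, d2, d3, d9, d10, d11} = {d10}
… ∩ ⟦small⟧ = {d10} ∩ {d4, d9, d10} = {d10}
So ⟦cracked small cup below d10 that fell⟧ = {d10}.

{d10}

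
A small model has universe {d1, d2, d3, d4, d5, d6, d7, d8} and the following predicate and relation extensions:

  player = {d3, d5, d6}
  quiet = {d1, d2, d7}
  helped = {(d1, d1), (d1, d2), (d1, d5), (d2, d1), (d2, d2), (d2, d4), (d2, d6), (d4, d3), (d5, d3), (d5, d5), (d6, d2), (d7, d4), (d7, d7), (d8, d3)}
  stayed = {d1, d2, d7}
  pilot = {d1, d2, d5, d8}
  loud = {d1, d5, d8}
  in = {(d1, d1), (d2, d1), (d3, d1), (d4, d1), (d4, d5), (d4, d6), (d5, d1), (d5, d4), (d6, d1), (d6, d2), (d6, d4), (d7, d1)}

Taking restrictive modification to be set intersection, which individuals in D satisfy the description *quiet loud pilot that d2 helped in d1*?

{d1}

⟦that d2 helped⟧ = {x : ⟨d2, x⟩ ∈ ⟦helped⟧} = {d1, d2, d4, d6}
⟦in d1⟧ = {x : ⟨x, d1⟩ ∈ ⟦in⟧} = {d1, d2, d3, d4, d5, d6, d7}
⟦pilot⟧ = {d1, d2, d5, d8}
… ∩ ⟦that d2 helped⟧ = {d1, d2, d5, d8} ∩ {d1, d2, d4, d6} = {d1, d2}
… ∩ ⟦in d1⟧ = {d1, d2} ∩ {d1, d2, d3, d4, d5, d6, d7} = {d1, d2}
… ∩ ⟦quiet⟧ = {d1, d2} ∩ {d1, d2, d7} = {d1, d2}
… ∩ ⟦loud⟧ = {d1, d2} ∩ {d1, d5, d8} = {d1}
So ⟦quiet loud pilot that d2 helped in d1⟧ = {d1}.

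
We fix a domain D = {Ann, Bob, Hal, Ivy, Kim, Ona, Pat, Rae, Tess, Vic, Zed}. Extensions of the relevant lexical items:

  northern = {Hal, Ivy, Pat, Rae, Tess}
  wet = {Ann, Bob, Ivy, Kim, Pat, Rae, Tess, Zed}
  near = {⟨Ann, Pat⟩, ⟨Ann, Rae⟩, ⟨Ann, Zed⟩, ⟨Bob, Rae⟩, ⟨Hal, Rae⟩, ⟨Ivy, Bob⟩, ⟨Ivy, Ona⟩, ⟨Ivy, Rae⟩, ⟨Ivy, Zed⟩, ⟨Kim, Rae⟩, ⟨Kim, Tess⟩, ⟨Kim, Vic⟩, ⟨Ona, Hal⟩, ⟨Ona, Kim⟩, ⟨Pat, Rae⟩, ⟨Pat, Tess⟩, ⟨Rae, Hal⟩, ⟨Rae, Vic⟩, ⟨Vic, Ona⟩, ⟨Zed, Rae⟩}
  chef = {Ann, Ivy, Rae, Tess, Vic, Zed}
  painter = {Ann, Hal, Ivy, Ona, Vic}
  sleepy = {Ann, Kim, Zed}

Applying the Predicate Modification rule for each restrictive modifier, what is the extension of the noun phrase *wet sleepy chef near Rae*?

{Ann, Zed}

⟦near Rae⟧ = {x : ⟨x, Rae⟩ ∈ ⟦near⟧} = {Ann, Bob, Hal, Ivy, Kim, Pat, Zed}
⟦chef⟧ = {Ann, Ivy, Rae, Tess, Vic, Zed}
… ∩ ⟦near Rae⟧ = {Ann, Ivy, Rae, Tess, Vic, Zed} ∩ {Ann, Bob, Hal, Ivy, Kim, Pat, Zed} = {Ann, Ivy, Zed}
… ∩ ⟦wet⟧ = {Ann, Ivy, Zed} ∩ {Ann, Bob, Ivy, Kim, Pat, Rae, Tess, Zed} = {Ann, Ivy, Zed}
… ∩ ⟦sleepy⟧ = {Ann, Ivy, Zed} ∩ {Ann, Kim, Zed} = {Ann, Zed}
So ⟦wet sleepy chef near Rae⟧ = {Ann, Zed}.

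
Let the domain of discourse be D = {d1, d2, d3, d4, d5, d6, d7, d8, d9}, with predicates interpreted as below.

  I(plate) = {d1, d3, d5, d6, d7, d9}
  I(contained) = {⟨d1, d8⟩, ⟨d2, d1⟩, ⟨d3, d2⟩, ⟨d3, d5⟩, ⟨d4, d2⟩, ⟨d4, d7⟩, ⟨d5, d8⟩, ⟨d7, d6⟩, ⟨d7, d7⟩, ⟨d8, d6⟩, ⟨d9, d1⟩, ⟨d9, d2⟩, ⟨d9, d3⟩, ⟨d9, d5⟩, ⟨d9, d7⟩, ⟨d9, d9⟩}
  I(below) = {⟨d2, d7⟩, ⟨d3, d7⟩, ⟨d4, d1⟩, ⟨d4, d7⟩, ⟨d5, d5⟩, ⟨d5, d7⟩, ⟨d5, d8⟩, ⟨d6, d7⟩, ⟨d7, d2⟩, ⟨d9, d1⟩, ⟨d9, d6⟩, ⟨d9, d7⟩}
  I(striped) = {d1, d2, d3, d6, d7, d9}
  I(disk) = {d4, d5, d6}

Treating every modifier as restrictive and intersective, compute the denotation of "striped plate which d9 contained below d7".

{d3, d9}

⟦which d9 contained⟧ = {x : ⟨d9, x⟩ ∈ ⟦contained⟧} = {d1, d2, d3, d5, d7, d9}
⟦below d7⟧ = {x : ⟨x, d7⟩ ∈ ⟦below⟧} = {d2, d3, d4, d5, d6, d9}
⟦plate⟧ = {d1, d3, d5, d6, d7, d9}
… ∩ ⟦which d9 contained⟧ = {d1, d3, d5, d6, d7, d9} ∩ {d1, d2, d3, d5, d7, d9} = {d1, d3, d5, d7, d9}
… ∩ ⟦below d7⟧ = {d1, d3, d5, d7, d9} ∩ {d2, d3, d4, d5, d6, d9} = {d3, d5, d9}
… ∩ ⟦striped⟧ = {d3, d5, d9} ∩ {d1, d2, d3, d6, d7, d9} = {d3, d9}
So ⟦striped plate which d9 contained below d7⟧ = {d3, d9}.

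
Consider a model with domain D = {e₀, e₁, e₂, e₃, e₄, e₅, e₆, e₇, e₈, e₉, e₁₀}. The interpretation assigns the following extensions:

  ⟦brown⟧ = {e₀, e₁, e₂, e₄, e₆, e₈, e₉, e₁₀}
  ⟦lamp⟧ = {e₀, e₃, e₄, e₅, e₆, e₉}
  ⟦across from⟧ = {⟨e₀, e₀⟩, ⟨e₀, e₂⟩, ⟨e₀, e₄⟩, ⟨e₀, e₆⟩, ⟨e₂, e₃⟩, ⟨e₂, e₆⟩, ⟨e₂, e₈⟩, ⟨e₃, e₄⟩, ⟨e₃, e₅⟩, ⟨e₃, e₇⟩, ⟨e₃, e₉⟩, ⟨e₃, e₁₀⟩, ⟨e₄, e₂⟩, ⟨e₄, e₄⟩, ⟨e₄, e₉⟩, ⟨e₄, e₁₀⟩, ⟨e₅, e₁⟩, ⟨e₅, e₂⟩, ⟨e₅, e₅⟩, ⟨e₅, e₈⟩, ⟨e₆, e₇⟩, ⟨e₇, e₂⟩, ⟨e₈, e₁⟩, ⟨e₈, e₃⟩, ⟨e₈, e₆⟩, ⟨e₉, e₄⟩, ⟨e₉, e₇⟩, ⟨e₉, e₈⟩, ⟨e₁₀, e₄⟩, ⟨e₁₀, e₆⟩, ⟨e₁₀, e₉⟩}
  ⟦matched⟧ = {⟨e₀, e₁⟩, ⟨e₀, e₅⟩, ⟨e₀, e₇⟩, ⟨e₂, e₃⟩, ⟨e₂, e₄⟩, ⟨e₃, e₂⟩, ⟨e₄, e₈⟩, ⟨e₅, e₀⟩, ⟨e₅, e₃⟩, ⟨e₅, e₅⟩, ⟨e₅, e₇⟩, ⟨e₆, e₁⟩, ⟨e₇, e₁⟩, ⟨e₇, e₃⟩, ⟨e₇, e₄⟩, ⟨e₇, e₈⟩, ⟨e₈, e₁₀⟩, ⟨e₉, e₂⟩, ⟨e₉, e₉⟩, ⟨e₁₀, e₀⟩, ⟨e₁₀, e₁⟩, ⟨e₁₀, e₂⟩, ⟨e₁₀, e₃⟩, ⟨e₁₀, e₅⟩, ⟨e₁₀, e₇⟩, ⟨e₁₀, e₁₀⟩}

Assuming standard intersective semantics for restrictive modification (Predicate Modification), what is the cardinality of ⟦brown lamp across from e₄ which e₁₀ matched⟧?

1

⟦across from e₄⟧ = {x : ⟨x, e₄⟩ ∈ ⟦across from⟧} = {e₀, e₃, e₄, e₉, e₁₀}
⟦which e₁₀ matched⟧ = {x : ⟨e₁₀, x⟩ ∈ ⟦matched⟧} = {e₀, e₁, e₂, e₃, e₅, e₇, e₁₀}
⟦lamp⟧ = {e₀, e₃, e₄, e₅, e₆, e₉}
… ∩ ⟦across from e₄⟧ = {e₀, e₃, e₄, e₅, e₆, e₉} ∩ {e₀, e₃, e₄, e₉, e₁₀} = {e₀, e₃, e₄, e₉}
… ∩ ⟦which e₁₀ matched⟧ = {e₀, e₃, e₄, e₉} ∩ {e₀, e₁, e₂, e₃, e₅, e₇, e₁₀} = {e₀, e₃}
… ∩ ⟦brown⟧ = {e₀, e₃} ∩ {e₀, e₁, e₂, e₄, e₆, e₈, e₉, e₁₀} = {e₀}
⟦brown lamp across from e₄ which e₁₀ matched⟧ = {e₀}, so the cardinality is 1.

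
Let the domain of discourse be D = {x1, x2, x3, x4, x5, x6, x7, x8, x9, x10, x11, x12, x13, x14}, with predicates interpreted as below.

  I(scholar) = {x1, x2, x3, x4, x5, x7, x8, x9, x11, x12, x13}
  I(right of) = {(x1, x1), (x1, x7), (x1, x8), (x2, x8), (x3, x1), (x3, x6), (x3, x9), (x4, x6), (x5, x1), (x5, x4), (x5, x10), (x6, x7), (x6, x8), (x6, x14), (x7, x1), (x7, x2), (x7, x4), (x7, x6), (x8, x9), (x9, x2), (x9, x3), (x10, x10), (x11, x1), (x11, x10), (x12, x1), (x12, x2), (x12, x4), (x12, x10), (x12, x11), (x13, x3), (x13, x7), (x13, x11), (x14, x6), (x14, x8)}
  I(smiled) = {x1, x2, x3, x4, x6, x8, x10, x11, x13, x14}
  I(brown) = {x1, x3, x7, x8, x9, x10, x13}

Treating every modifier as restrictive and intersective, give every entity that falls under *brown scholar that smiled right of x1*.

{x1, x3}

⟦that smiled⟧ = ⟦smiled⟧ = {x1, x2, x3, x4, x6, x8, x10, x11, x13, x14}
⟦right of x1⟧ = {x : ⟨x, x1⟩ ∈ ⟦right of⟧} = {x1, x3, x5, x7, x11, x12}
⟦scholar⟧ = {x1, x2, x3, x4, x5, x7, x8, x9, x11, x12, x13}
… ∩ ⟦that smiled⟧ = {x1, x2, x3, x4, x5, x7, x8, x9, x11, x12, x13} ∩ {x1, x2, x3, x4, x6, x8, x10, x11, x13, x14} = {x1, x2, x3, x4, x8, x11, x13}
… ∩ ⟦right of x1⟧ = {x1, x2, x3, x4, x8, x11, x13} ∩ {x1, x3, x5, x7, x11, x12} = {x1, x3, x11}
… ∩ ⟦brown⟧ = {x1, x3, x11} ∩ {x1, x3, x7, x8, x9, x10, x13} = {x1, x3}
So ⟦brown scholar that smiled right of x1⟧ = {x1, x3}.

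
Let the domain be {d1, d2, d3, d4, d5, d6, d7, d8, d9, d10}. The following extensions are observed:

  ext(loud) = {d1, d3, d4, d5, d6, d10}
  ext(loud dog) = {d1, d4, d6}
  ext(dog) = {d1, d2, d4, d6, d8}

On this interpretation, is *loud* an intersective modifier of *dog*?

⟦loud⟧ ∩ ⟦dog⟧ = {d1, d3, d4, d5, d6, d10} ∩ {d1, d2, d4, d6, d8} = {d1, d4, d6}
Observed ⟦loud dog⟧ = {d1, d4, d6}.
These coincide, so the modifier is intersective here.

yes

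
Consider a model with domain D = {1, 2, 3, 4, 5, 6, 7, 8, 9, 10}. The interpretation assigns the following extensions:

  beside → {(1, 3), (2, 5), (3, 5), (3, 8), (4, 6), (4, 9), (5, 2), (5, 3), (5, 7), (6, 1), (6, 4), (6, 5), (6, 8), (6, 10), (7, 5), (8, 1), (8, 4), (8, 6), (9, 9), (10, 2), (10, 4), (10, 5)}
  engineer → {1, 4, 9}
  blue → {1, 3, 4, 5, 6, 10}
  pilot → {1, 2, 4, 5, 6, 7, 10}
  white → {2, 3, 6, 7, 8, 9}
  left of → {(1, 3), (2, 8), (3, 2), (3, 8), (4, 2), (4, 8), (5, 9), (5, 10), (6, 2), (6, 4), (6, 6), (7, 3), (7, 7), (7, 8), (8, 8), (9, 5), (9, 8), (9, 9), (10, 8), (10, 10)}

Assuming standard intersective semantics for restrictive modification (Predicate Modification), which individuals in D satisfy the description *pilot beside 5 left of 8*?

⟦beside 5⟧ = {x : ⟨x, 5⟩ ∈ ⟦beside⟧} = {2, 3, 6, 7, 10}
⟦left of 8⟧ = {x : ⟨x, 8⟩ ∈ ⟦left of⟧} = {2, 3, 4, 7, 8, 9, 10}
⟦pilot⟧ = {1, 2, 4, 5, 6, 7, 10}
… ∩ ⟦beside 5⟧ = {1, 2, 4, 5, 6, 7, 10} ∩ {2, 3, 6, 7, 10} = {2, 6, 7, 10}
… ∩ ⟦left of 8⟧ = {2, 6, 7, 10} ∩ {2, 3, 4, 7, 8, 9, 10} = {2, 7, 10}
So ⟦pilot beside 5 left of 8⟧ = {2, 7, 10}.

{2, 7, 10}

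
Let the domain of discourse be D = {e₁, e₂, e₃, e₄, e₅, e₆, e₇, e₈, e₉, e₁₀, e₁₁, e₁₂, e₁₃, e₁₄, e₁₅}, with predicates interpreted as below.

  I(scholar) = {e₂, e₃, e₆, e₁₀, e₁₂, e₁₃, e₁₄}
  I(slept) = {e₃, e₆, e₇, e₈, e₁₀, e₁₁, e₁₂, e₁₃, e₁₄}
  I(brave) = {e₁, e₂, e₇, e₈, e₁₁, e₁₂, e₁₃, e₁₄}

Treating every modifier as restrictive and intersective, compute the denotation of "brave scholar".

{e₂, e₁₂, e₁₃, e₁₄}

⟦scholar⟧ = {e₂, e₃, e₆, e₁₀, e₁₂, e₁₃, e₁₄}
… ∩ ⟦brave⟧ = {e₂, e₃, e₆, e₁₀, e₁₂, e₁₃, e₁₄} ∩ {e₁, e₂, e₇, e₈, e₁₁, e₁₂, e₁₃, e₁₄} = {e₂, e₁₂, e₁₃, e₁₄}
So ⟦brave scholar⟧ = {e₂, e₁₂, e₁₃, e₁₄}.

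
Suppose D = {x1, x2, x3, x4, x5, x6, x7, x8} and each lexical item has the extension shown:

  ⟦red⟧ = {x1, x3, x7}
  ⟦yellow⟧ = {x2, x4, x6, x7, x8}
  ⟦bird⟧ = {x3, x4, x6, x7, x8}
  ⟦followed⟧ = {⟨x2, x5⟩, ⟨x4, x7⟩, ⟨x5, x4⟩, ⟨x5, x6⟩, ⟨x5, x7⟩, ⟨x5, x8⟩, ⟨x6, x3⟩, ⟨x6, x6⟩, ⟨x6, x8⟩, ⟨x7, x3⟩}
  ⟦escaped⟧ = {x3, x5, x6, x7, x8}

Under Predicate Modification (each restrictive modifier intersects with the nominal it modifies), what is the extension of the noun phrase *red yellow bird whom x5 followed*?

{x7}

⟦whom x5 followed⟧ = {x : ⟨x5, x⟩ ∈ ⟦followed⟧} = {x4, x6, x7, x8}
⟦bird⟧ = {x3, x4, x6, x7, x8}
… ∩ ⟦whom x5 followed⟧ = {x3, x4, x6, x7, x8} ∩ {x4, x6, x7, x8} = {x4, x6, x7, x8}
… ∩ ⟦red⟧ = {x4, x6, x7, x8} ∩ {x1, x3, x7} = {x7}
… ∩ ⟦yellow⟧ = {x7} ∩ {x2, x4, x6, x7, x8} = {x7}
So ⟦red yellow bird whom x5 followed⟧ = {x7}.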